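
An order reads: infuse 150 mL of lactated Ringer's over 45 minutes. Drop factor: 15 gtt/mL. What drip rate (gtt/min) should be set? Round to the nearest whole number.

50 gtt/min

150 mL ÷ (45 min) = 3.333333 mL/min
3.333333 mL/min × 15 gtt/mL = 50 gtt/min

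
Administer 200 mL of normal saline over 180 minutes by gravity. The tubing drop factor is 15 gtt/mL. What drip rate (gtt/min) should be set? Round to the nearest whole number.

200 mL ÷ (180 min) = 1.111111 mL/min
1.111111 mL/min × 15 gtt/mL = 16.66667 gtt/min

17 gtt/min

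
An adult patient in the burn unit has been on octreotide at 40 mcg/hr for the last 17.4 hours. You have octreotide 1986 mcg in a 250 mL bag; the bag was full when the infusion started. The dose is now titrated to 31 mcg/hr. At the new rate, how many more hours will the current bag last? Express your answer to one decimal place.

41.6 hours

Initial rate:
Concentration = 1986 mcg ÷ 250 mL = 7.944 mcg/mL
Rate = 40 mcg/hr ÷ 7.944 mcg/mL = 5.035247 mL/hr
Volume infused so far = 5.035247 mL/hr × 17.4 hr = 87.61329 mL
Volume remaining = 250 − 87.61329 = 162.3867 mL
New rate:
Rate = 31 mcg/hr ÷ 7.944 mcg/mL = 3.902316 mL/hr
Time remaining = 162.3867 mL ÷ 3.902316 mL/hr = 41.6129 hr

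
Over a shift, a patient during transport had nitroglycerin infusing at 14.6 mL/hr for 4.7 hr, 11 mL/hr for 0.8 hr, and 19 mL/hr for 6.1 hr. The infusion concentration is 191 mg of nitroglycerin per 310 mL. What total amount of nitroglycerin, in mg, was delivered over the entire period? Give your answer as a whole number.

Concentration = 191 mg ÷ 310 mL = 0.616129 mg/mL
Stage 1: 14.6 mL/hr × 4.7 hr = 68.62 mL → 68.62 mL × 0.616129 mg/mL = 42.27877 mg
Stage 2: 11 mL/hr × 0.8 hr = 8.8 mL → 8.8 mL × 0.616129 mg/mL = 5.421935 mg
Stage 3: 19 mL/hr × 6.1 hr = 115.9 mL → 115.9 mL × 0.616129 mg/mL = 71.40935 mg
Total = 42.27877 + 5.421935 + 71.40935 = 119.1101 mg

119 mg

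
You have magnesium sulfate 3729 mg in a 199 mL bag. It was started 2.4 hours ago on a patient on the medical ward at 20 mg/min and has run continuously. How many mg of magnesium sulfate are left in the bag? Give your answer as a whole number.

20 mg/min × 60 min/hr = 1200 mg/hr
Concentration = 3729 mg ÷ 199 mL = 18.73869 mg/mL
Rate = 1200 mg/hr ÷ 18.73869 mg/mL = 64.03862 mL/hr
Volume infused = 64.03862 mL/hr × 2.4 hr = 153.6927 mL
Volume remaining = 199 − 153.6927 = 45.30732 mL
Drug remaining = 45.30732 mL × 18.73869 mg/mL = 849 mg

849 mg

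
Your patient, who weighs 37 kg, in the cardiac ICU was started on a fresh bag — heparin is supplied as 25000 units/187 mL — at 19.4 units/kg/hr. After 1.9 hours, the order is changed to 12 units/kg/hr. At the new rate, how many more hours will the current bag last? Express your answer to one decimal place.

Initial rate:
Dose = 19.4 units/kg/hr × 37 kg = 717.8 units/hr
Concentration = 25000 units ÷ 187 mL = 133.6898 units/mL
Rate = 717.8 units/hr ÷ 133.6898 units/mL = 5.369144 mL/hr
Volume infused so far = 5.369144 mL/hr × 1.9 hr = 10.20137 mL
Volume remaining = 187 − 10.20137 = 176.7986 mL
New rate:
Dose = 12 units/kg/hr × 37 kg = 444 units/hr
Rate = 444 units/hr ÷ 133.6898 units/mL = 3.32112 mL/hr
Time remaining = 176.7986 mL ÷ 3.32112 mL/hr = 53.23464 hr

53.2 hours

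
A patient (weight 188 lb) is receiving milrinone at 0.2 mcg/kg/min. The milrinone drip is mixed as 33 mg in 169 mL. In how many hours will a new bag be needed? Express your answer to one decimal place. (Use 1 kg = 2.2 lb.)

32.2 hours

Weight = 188 lb ÷ 2.2 lb/kg = 85.45455 kg
Dose = 0.2 mcg/kg/min × 85.45455 kg = 17.09091 mcg/min
17.09091 mcg/min × 60 min/hr = 1025.455 mcg/hr
Concentration = 33 mg ÷ 169 mL = 0.1952663 mg/mL = 195.2663 mcg/mL
Rate = 1025.455 mcg/hr ÷ 195.2663 mcg/mL = 5.25157 mL/hr
Duration = 169 mL ÷ 5.25157 mL/hr = 32.18085 hr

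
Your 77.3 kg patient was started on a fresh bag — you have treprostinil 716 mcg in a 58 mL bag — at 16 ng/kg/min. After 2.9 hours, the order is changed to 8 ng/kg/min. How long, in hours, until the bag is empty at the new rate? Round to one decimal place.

13.5 hours

Initial rate:
Dose = 16 ng/kg/min × 77.3 kg = 1236.8 ng/min
1236.8 ng/min × 60 min/hr = 74208 ng/hr
Concentration = 716 mcg ÷ 58 mL = 12.34483 mcg/mL = 12344.83 ng/mL
Rate = 74208 ng/hr ÷ 12344.83 ng/mL = 6.011263 mL/hr
Volume infused so far = 6.011263 mL/hr × 2.9 hr = 17.43266 mL
Volume remaining = 58 − 17.43266 = 40.56734 mL
New rate:
Dose = 8 ng/kg/min × 77.3 kg = 618.4 ng/min
618.4 ng/min × 60 min/hr = 37104 ng/hr
Rate = 37104 ng/hr ÷ 12344.83 ng/mL = 3.005631 mL/hr
Time remaining = 40.56734 mL ÷ 3.005631 mL/hr = 13.49711 hr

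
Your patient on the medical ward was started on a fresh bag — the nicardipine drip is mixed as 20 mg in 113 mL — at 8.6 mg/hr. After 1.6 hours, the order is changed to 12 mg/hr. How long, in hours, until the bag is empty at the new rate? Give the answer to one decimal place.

Initial rate:
Concentration = 20 mg ÷ 113 mL = 0.1769912 mg/mL
Rate = 8.6 mg/hr ÷ 0.1769912 mg/mL = 48.59 mL/hr
Volume infused so far = 48.59 mL/hr × 1.6 hr = 77.744 mL
Volume remaining = 113 − 77.744 = 35.256 mL
New rate:
Rate = 12 mg/hr ÷ 0.1769912 mg/mL = 67.8 mL/hr
Time remaining = 35.256 mL ÷ 67.8 mL/hr = 0.52 hr

0.5 hours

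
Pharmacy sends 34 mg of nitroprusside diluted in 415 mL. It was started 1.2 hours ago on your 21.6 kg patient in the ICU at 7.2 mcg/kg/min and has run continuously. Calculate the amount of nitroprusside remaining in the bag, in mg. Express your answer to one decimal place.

Dose = 7.2 mcg/kg/min × 21.6 kg = 155.52 mcg/min
155.52 mcg/min × 60 min/hr = 9331.2 mcg/hr
Concentration = 34 mg ÷ 415 mL = 0.08192771 mg/mL = 81.92771 mcg/mL
Rate = 9331.2 mcg/hr ÷ 81.92771 mcg/mL = 113.8955 mL/hr
Volume infused = 113.8955 mL/hr × 1.2 hr = 136.6746 mL
Volume remaining = 415 − 136.6746 = 278.3254 mL
Drug remaining = 278.3254 mL × 81.92771 mcg/mL = 22802.56 mcg = 22.80256 mg

22.8 mg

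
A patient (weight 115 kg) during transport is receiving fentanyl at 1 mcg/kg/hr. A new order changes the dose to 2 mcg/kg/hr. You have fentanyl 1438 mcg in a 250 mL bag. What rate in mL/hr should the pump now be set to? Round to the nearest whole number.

Dose = 2 mcg/kg/hr × 115 kg = 230 mcg/hr
Concentration = 1438 mcg ÷ 250 mL = 5.752 mcg/mL
Rate = 230 mcg/hr ÷ 5.752 mcg/mL = 39.98609 mL/hr

40 mL/hr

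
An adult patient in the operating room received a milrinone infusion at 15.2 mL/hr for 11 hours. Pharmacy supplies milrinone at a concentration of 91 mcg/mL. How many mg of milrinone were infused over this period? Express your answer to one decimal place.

15.2 mg

Drug rate = 15.2 mL/hr × 91 mcg/mL = 1383.2 mcg/hr
Total = 1383.2 mcg/hr × 11 hr = 15215.2 mcg = 15.2152 mg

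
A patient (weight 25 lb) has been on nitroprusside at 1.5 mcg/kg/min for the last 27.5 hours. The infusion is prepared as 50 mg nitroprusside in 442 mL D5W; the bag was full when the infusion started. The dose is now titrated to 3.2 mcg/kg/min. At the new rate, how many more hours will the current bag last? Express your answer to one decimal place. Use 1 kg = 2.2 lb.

10.0 hours

Initial rate:
Weight = 25 lb ÷ 2.2 lb/kg = 11.36364 kg
Dose = 1.5 mcg/kg/min × 11.36364 kg = 17.04545 mcg/min
17.04545 mcg/min × 60 min/hr = 1022.727 mcg/hr
Concentration = 50 mg ÷ 442 mL = 0.1131222 mg/mL = 113.1222 mcg/mL
Rate = 1022.727 mcg/hr ÷ 113.1222 mcg/mL = 9.040909 mL/hr
Volume infused so far = 9.040909 mL/hr × 27.5 hr = 248.625 mL
Volume remaining = 442 − 248.625 = 193.375 mL
New rate:
Dose = 3.2 mcg/kg/min × 11.36364 kg = 36.36364 mcg/min
36.36364 mcg/min × 60 min/hr = 2181.818 mcg/hr
Rate = 2181.818 mcg/hr ÷ 113.1222 mcg/mL = 19.28727 mL/hr
Time remaining = 193.375 mL ÷ 19.28727 mL/hr = 10.02604 hr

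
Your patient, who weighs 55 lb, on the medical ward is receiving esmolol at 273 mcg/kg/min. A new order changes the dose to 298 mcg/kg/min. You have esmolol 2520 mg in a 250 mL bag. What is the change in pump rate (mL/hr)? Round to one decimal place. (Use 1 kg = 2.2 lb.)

At the current dose:
Weight = 55 lb ÷ 2.2 lb/kg = 25 kg
Dose = 273 mcg/kg/min × 25 kg = 6825 mcg/min
6825 mcg/min × 60 min/hr = 409500 mcg/hr
Concentration = 2520 mg ÷ 250 mL = 10.08 mg/mL = 10080 mcg/mL
Rate = 409500 mcg/hr ÷ 10080 mcg/mL = 40.625 mL/hr
At the new dose:
Dose = 298 mcg/kg/min × 25 kg = 7450 mcg/min
7450 mcg/min × 60 min/hr = 447000 mcg/hr
Rate = 447000 mcg/hr ÷ 10080 mcg/mL = 44.34524 mL/hr
Change = 44.34524 − 40.625 = 3.720238 mL/hr → 3.720238 mL/hr increase

3.7 mL/hr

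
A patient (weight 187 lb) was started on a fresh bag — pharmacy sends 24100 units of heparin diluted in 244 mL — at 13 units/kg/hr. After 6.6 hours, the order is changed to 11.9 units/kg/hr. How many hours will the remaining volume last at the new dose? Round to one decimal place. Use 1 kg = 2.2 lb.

16.6 hours

Initial rate:
Weight = 187 lb ÷ 2.2 lb/kg = 85 kg
Dose = 13 units/kg/hr × 85 kg = 1105 units/hr
Concentration = 24100 units ÷ 244 mL = 98.77049 units/mL
Rate = 1105 units/hr ÷ 98.77049 units/mL = 11.18755 mL/hr
Volume infused so far = 11.18755 mL/hr × 6.6 hr = 73.83784 mL
Volume remaining = 244 − 73.83784 = 170.1622 mL
New rate:
Dose = 11.9 units/kg/hr × 85 kg = 1011.5 units/hr
Rate = 1011.5 units/hr ÷ 98.77049 units/mL = 10.24091 mL/hr
Time remaining = 170.1622 mL ÷ 10.24091 mL/hr = 16.61592 hr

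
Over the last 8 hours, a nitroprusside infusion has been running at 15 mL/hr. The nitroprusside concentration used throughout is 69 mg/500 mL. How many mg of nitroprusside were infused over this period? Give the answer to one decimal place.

Concentration = 69 mg ÷ 500 mL = 0.138 mg/mL = 138 mcg/mL
Drug rate = 15 mL/hr × 138 mcg/mL = 2070 mcg/hr
Total = 2070 mcg/hr × 8 hr = 16560 mcg = 16.56 mg

16.6 mg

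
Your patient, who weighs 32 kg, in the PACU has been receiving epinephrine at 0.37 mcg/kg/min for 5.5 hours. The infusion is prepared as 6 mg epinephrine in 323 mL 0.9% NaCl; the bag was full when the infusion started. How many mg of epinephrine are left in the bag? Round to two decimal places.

Dose = 0.37 mcg/kg/min × 32 kg = 11.84 mcg/min
11.84 mcg/min × 60 min/hr = 710.4 mcg/hr
Concentration = 6 mg ÷ 323 mL = 0.01857585 mg/mL = 18.57585 mcg/mL
Rate = 710.4 mcg/hr ÷ 18.57585 mcg/mL = 38.2432 mL/hr
Volume infused = 38.2432 mL/hr × 5.5 hr = 210.3376 mL
Volume remaining = 323 − 210.3376 = 112.6624 mL
Drug remaining = 112.6624 mL × 18.57585 mcg/mL = 2092.8 mcg = 2.0928 mg

2.09 mg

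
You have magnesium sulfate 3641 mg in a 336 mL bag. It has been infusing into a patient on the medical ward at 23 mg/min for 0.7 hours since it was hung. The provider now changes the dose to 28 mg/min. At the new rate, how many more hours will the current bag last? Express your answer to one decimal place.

1.6 hours

Initial rate:
23 mg/min × 60 min/hr = 1380 mg/hr
Concentration = 3641 mg ÷ 336 mL = 10.83631 mg/mL
Rate = 1380 mg/hr ÷ 10.83631 mg/mL = 127.3496 mL/hr
Volume infused so far = 127.3496 mL/hr × 0.7 hr = 89.14474 mL
Volume remaining = 336 − 89.14474 = 246.8553 mL
New rate:
28 mg/min × 60 min/hr = 1680 mg/hr
Rate = 1680 mg/hr ÷ 10.83631 mg/mL = 155.0343 mL/hr
Time remaining = 246.8553 mL ÷ 155.0343 mL/hr = 1.592262 hr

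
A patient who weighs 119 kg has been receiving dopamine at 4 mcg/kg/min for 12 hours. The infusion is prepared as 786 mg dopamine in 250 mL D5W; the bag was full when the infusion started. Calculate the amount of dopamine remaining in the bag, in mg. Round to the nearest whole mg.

443 mg

Dose = 4 mcg/kg/min × 119 kg = 476 mcg/min
476 mcg/min × 60 min/hr = 28560 mcg/hr
Concentration = 786 mg ÷ 250 mL = 3.144 mg/mL = 3144 mcg/mL
Rate = 28560 mcg/hr ÷ 3144 mcg/mL = 9.083969 mL/hr
Volume infused = 9.083969 mL/hr × 12 hr = 109.0076 mL
Volume remaining = 250 − 109.0076 = 140.9924 mL
Drug remaining = 140.9924 mL × 3144 mcg/mL = 443280 mcg = 443.28 mg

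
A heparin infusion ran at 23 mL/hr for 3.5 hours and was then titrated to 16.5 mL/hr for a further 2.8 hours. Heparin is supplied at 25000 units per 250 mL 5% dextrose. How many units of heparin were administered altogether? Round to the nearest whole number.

Concentration = 25000 units ÷ 250 mL = 100 units/mL
Stage 1: 23 mL/hr × 3.5 hr = 80.5 mL → 80.5 mL × 100 units/mL = 8050 units
Stage 2: 16.5 mL/hr × 2.8 hr = 46.2 mL → 46.2 mL × 100 units/mL = 4620 units
Total = 8050 + 4620 = 12670 units

12670 units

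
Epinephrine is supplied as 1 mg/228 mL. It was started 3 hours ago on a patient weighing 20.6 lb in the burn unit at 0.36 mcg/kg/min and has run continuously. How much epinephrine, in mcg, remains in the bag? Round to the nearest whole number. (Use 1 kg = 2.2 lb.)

393 mcg

Weight = 20.6 lb ÷ 2.2 lb/kg = 9.363636 kg
Dose = 0.36 mcg/kg/min × 9.363636 kg = 3.370909 mcg/min
3.370909 mcg/min × 60 min/hr = 202.2545 mcg/hr
Concentration = 1 mg ÷ 228 mL = 0.004385965 mg/mL = 4.385965 mcg/mL
Rate = 202.2545 mcg/hr ÷ 4.385965 mcg/mL = 46.11404 mL/hr
Volume infused = 46.11404 mL/hr × 3 hr = 138.3421 mL
Volume remaining = 228 − 138.3421 = 89.65789 mL
Drug remaining = 89.65789 mL × 4.385965 mcg/mL = 393.2364 mcg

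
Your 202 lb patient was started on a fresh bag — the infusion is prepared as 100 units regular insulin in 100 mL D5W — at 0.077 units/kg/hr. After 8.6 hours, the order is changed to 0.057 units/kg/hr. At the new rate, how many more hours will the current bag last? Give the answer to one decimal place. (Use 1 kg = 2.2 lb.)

Initial rate:
Weight = 202 lb ÷ 2.2 lb/kg = 91.81818 kg
Dose = 0.077 units/kg/hr × 91.81818 kg = 7.07 units/hr
Concentration = 100 units ÷ 100 mL = 1 units/mL
Rate = 7.07 units/hr ÷ 1 units/mL = 7.07 mL/hr
Volume infused so far = 7.07 mL/hr × 8.6 hr = 60.802 mL
Volume remaining = 100 − 60.802 = 39.198 mL
New rate:
Dose = 0.057 units/kg/hr × 91.81818 kg = 5.233636 units/hr
Rate = 5.233636 units/hr ÷ 1 units/mL = 5.233636 mL/hr
Time remaining = 39.198 mL ÷ 5.233636 mL/hr = 7.48963 hr

7.5 hours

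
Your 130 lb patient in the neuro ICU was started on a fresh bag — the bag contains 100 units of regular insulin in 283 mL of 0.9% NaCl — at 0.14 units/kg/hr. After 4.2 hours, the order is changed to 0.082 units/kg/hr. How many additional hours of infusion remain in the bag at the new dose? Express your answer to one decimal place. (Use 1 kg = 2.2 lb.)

Initial rate:
Weight = 130 lb ÷ 2.2 lb/kg = 59.09091 kg
Dose = 0.14 units/kg/hr × 59.09091 kg = 8.272727 units/hr
Concentration = 100 units ÷ 283 mL = 0.3533569 units/mL
Rate = 8.272727 units/hr ÷ 0.3533569 units/mL = 23.41182 mL/hr
Volume infused so far = 23.41182 mL/hr × 4.2 hr = 98.32964 mL
Volume remaining = 283 − 98.32964 = 184.6704 mL
New rate:
Dose = 0.082 units/kg/hr × 59.09091 kg = 4.845455 units/hr
Rate = 4.845455 units/hr ÷ 0.3533569 units/mL = 13.71264 mL/hr
Time remaining = 184.6704 mL ÷ 13.71264 mL/hr = 13.46717 hr

13.5 hours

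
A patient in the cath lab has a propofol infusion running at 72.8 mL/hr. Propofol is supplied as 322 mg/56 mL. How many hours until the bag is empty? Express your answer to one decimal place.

0.8 hours

Duration = 56 mL ÷ 72.8 mL/hr = 0.7692308 hr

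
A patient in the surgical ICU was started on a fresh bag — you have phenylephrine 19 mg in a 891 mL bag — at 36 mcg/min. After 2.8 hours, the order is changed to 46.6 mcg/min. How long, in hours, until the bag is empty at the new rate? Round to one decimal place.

4.6 hours

Initial rate:
36 mcg/min × 60 min/hr = 2160 mcg/hr
Concentration = 19 mg ÷ 891 mL = 0.02132435 mg/mL = 21.32435 mcg/mL
Rate = 2160 mcg/hr ÷ 21.32435 mcg/mL = 101.2926 mL/hr
Volume infused so far = 101.2926 mL/hr × 2.8 hr = 283.6194 mL
Volume remaining = 891 − 283.6194 = 607.3806 mL
New rate:
46.6 mcg/min × 60 min/hr = 2796 mcg/hr
Rate = 2796 mcg/hr ÷ 21.32435 mcg/mL = 131.1177 mL/hr
Time remaining = 607.3806 mL ÷ 131.1177 mL/hr = 4.632332 hr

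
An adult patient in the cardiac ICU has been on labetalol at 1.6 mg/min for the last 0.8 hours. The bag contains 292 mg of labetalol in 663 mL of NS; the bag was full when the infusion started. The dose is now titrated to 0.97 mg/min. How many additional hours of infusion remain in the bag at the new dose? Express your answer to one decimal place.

Initial rate:
1.6 mg/min × 60 min/hr = 96 mg/hr
Concentration = 292 mg ÷ 663 mL = 0.4404223 mg/mL
Rate = 96 mg/hr ÷ 0.4404223 mg/mL = 217.9726 mL/hr
Volume infused so far = 217.9726 mL/hr × 0.8 hr = 174.3781 mL
Volume remaining = 663 − 174.3781 = 488.6219 mL
New rate:
0.97 mg/min × 60 min/hr = 58.2 mg/hr
Rate = 58.2 mg/hr ÷ 0.4404223 mg/mL = 132.1459 mL/hr
Time remaining = 488.6219 mL ÷ 132.1459 mL/hr = 3.697595 hr

3.7 hours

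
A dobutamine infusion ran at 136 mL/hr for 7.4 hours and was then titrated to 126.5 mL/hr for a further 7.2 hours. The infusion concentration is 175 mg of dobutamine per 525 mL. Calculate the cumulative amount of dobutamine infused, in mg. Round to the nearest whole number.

Concentration = 175 mg ÷ 525 mL = 0.3333333 mg/mL
Stage 1: 136 mL/hr × 7.4 hr = 1006.4 mL → 1006.4 mL × 0.3333333 mg/mL = 335.4667 mg
Stage 2: 126.5 mL/hr × 7.2 hr = 910.8 mL → 910.8 mL × 0.3333333 mg/mL = 303.6 mg
Total = 335.4667 + 303.6 = 639.0667 mg

639 mg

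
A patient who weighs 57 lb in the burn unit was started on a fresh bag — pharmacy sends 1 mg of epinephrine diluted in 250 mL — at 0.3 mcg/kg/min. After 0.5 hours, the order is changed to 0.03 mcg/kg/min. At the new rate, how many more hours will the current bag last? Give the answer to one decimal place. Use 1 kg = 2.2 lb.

16.4 hours

Initial rate:
Weight = 57 lb ÷ 2.2 lb/kg = 25.90909 kg
Dose = 0.3 mcg/kg/min × 25.90909 kg = 7.772727 mcg/min
7.772727 mcg/min × 60 min/hr = 466.3636 mcg/hr
Concentration = 1 mg ÷ 250 mL = 0.004 mg/mL = 4 mcg/mL
Rate = 466.3636 mcg/hr ÷ 4 mcg/mL = 116.5909 mL/hr
Volume infused so far = 116.5909 mL/hr × 0.5 hr = 58.29545 mL
Volume remaining = 250 − 58.29545 = 191.7045 mL
New rate:
Dose = 0.03 mcg/kg/min × 25.90909 kg = 0.7772727 mcg/min
0.7772727 mcg/min × 60 min/hr = 46.63636 mcg/hr
Rate = 46.63636 mcg/hr ÷ 4 mcg/mL = 11.65909 mL/hr
Time remaining = 191.7045 mL ÷ 11.65909 mL/hr = 16.4425 hr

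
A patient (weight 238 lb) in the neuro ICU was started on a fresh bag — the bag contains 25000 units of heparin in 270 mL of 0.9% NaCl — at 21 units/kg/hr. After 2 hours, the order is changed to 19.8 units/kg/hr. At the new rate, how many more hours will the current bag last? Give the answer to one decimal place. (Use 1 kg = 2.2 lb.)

9.6 hours

Initial rate:
Weight = 238 lb ÷ 2.2 lb/kg = 108.1818 kg
Dose = 21 units/kg/hr × 108.1818 kg = 2271.818 units/hr
Concentration = 25000 units ÷ 270 mL = 92.59259 units/mL
Rate = 2271.818 units/hr ÷ 92.59259 units/mL = 24.53564 mL/hr
Volume infused so far = 24.53564 mL/hr × 2 hr = 49.07127 mL
Volume remaining = 270 − 49.07127 = 220.9287 mL
New rate:
Dose = 19.8 units/kg/hr × 108.1818 kg = 2142 units/hr
Rate = 2142 units/hr ÷ 92.59259 units/mL = 23.1336 mL/hr
Time remaining = 220.9287 mL ÷ 23.1336 mL/hr = 9.550123 hr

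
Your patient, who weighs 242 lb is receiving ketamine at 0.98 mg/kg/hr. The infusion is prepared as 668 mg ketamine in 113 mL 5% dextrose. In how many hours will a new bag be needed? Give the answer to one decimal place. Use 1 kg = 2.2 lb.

Weight = 242 lb ÷ 2.2 lb/kg = 110 kg
Dose = 0.98 mg/kg/hr × 110 kg = 107.8 mg/hr
Concentration = 668 mg ÷ 113 mL = 5.911504 mg/mL
Rate = 107.8 mg/hr ÷ 5.911504 mg/mL = 18.23563 mL/hr
Duration = 113 mL ÷ 18.23563 mL/hr = 6.19666 hr

6.2 hours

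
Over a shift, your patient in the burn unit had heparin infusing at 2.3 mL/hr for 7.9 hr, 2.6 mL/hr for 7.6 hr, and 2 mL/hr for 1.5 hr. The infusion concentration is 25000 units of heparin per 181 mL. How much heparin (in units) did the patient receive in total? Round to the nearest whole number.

Concentration = 25000 units ÷ 181 mL = 138.1215 units/mL
Stage 1: 2.3 mL/hr × 7.9 hr = 18.17 mL → 18.17 mL × 138.1215 units/mL = 2509.669 units
Stage 2: 2.6 mL/hr × 7.6 hr = 19.76 mL → 19.76 mL × 138.1215 units/mL = 2729.282 units
Stage 3: 2 mL/hr × 1.5 hr = 3 mL → 3 mL × 138.1215 units/mL = 414.3646 units
Total = 2509.669 + 2729.282 + 414.3646 = 5653.315 units

5653 units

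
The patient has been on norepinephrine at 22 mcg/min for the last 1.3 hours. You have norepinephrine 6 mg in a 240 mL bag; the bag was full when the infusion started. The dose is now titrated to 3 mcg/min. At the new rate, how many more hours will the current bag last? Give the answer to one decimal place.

23.8 hours

Initial rate:
22 mcg/min × 60 min/hr = 1320 mcg/hr
Concentration = 6 mg ÷ 240 mL = 0.025 mg/mL = 25 mcg/mL
Rate = 1320 mcg/hr ÷ 25 mcg/mL = 52.8 mL/hr
Volume infused so far = 52.8 mL/hr × 1.3 hr = 68.64 mL
Volume remaining = 240 − 68.64 = 171.36 mL
New rate:
3 mcg/min × 60 min/hr = 180 mcg/hr
Rate = 180 mcg/hr ÷ 25 mcg/mL = 7.2 mL/hr
Time remaining = 171.36 mL ÷ 7.2 mL/hr = 23.8 hr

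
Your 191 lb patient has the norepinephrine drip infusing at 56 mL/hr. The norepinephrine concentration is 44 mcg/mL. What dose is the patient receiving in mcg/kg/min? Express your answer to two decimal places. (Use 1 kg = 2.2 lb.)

0.47 mcg/kg/min

Weight = 191 lb ÷ 2.2 lb/kg = 86.81818 kg
Drug rate = 56 mL/hr × 44 mcg/mL = 2464 mcg/hr
2464 mcg/hr ÷ 60 min/hr = 41.06667 mcg/min
41.06667 mcg/min ÷ 86.81818 kg = 0.4730192 mcg/kg/min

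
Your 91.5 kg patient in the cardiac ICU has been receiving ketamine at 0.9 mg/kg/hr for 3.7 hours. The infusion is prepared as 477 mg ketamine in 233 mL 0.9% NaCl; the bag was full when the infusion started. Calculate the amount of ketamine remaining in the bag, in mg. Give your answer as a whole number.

172 mg

Dose = 0.9 mg/kg/hr × 91.5 kg = 82.35 mg/hr
Concentration = 477 mg ÷ 233 mL = 2.04721 mg/mL
Rate = 82.35 mg/hr ÷ 2.04721 mg/mL = 40.22547 mL/hr
Volume infused = 40.22547 mL/hr × 3.7 hr = 148.8342 mL
Volume remaining = 233 − 148.8342 = 84.16575 mL
Drug remaining = 84.16575 mL × 2.04721 mg/mL = 172.305 mg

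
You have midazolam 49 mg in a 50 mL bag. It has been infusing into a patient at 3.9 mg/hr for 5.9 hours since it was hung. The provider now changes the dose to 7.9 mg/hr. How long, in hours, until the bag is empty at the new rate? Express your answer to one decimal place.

3.3 hours

Initial rate:
Concentration = 49 mg ÷ 50 mL = 0.98 mg/mL
Rate = 3.9 mg/hr ÷ 0.98 mg/mL = 3.979592 mL/hr
Volume infused so far = 3.979592 mL/hr × 5.9 hr = 23.47959 mL
Volume remaining = 50 − 23.47959 = 26.52041 mL
New rate:
Rate = 7.9 mg/hr ÷ 0.98 mg/mL = 8.061224 mL/hr
Time remaining = 26.52041 mL ÷ 8.061224 mL/hr = 3.289873 hr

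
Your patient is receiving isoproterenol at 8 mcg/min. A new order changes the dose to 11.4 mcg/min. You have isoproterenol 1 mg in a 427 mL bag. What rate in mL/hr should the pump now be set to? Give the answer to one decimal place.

11.4 mcg/min × 60 min/hr = 684 mcg/hr
Concentration = 1 mg ÷ 427 mL = 0.00234192 mg/mL = 2.34192 mcg/mL
Rate = 684 mcg/hr ÷ 2.34192 mcg/mL = 292.068 mL/hr

292.1 mL/hr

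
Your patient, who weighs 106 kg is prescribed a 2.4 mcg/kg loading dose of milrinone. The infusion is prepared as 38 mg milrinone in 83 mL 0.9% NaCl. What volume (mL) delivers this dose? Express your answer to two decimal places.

Dose = 2.4 mcg/kg × 106 kg = 254.4 mcg
Concentration = 38 mg ÷ 83 mL = 0.4578313 mg/mL = 457.8313 mcg/mL
Volume = 254.4 mcg ÷ 457.8313 mcg/mL = 0.5556632 mL

0.56 mL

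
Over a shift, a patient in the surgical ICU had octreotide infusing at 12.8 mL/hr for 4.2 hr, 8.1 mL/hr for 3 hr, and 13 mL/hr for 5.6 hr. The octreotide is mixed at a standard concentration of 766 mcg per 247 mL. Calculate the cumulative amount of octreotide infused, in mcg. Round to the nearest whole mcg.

468 mcg

Concentration = 766 mcg ÷ 247 mL = 3.101215 mcg/mL
Stage 1: 12.8 mL/hr × 4.2 hr = 53.76 mL → 53.76 mL × 3.101215 mcg/mL = 166.7213 mcg
Stage 2: 8.1 mL/hr × 3 hr = 24.3 mL → 24.3 mL × 3.101215 mcg/mL = 75.35951 mcg
Stage 3: 13 mL/hr × 5.6 hr = 72.8 mL → 72.8 mL × 3.101215 mcg/mL = 225.7684 mcg
Total = 166.7213 + 75.35951 + 225.7684 = 467.8492 mcg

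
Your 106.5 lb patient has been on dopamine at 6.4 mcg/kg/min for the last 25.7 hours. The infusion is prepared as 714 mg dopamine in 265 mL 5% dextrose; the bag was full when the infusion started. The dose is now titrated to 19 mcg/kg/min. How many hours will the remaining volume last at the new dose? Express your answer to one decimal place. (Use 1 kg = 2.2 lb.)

4.3 hours

Initial rate:
Weight = 106.5 lb ÷ 2.2 lb/kg = 48.40909 kg
Dose = 6.4 mcg/kg/min × 48.40909 kg = 309.8182 mcg/min
309.8182 mcg/min × 60 min/hr = 18589.09 mcg/hr
Concentration = 714 mg ÷ 265 mL = 2.69434 mg/mL = 2694.34 mcg/mL
Rate = 18589.09 mcg/hr ÷ 2694.34 mcg/mL = 6.899312 mL/hr
Volume infused so far = 6.899312 mL/hr × 25.7 hr = 177.3123 mL
Volume remaining = 265 − 177.3123 = 87.68767 mL
New rate:
Dose = 19 mcg/kg/min × 48.40909 kg = 919.7727 mcg/min
919.7727 mcg/min × 60 min/hr = 55186.36 mcg/hr
Rate = 55186.36 mcg/hr ÷ 2694.34 mcg/mL = 20.48233 mL/hr
Time remaining = 87.68767 mL ÷ 20.48233 mL/hr = 4.281137 hr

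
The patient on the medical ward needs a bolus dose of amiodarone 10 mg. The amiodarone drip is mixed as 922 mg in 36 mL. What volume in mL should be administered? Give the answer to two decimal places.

Concentration = 922 mg ÷ 36 mL = 25.61111 mg/mL
Volume = 10 mg ÷ 25.61111 mg/mL = 0.3904555 mL

0.39 mL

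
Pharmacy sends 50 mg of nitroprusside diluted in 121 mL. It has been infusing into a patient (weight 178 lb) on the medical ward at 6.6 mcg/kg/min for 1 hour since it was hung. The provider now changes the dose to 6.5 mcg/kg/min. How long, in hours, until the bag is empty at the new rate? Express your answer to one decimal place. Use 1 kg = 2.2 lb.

Initial rate:
Weight = 178 lb ÷ 2.2 lb/kg = 80.90909 kg
Dose = 6.6 mcg/kg/min × 80.90909 kg = 534 mcg/min
534 mcg/min × 60 min/hr = 32040 mcg/hr
Concentration = 50 mg ÷ 121 mL = 0.4132231 mg/mL = 413.2231 mcg/mL
Rate = 32040 mcg/hr ÷ 413.2231 mcg/mL = 77.5368 mL/hr
Volume infused so far = 77.5368 mL/hr × 1 hr = 77.5368 mL
Volume remaining = 121 − 77.5368 = 43.4632 mL
New rate:
Dose = 6.5 mcg/kg/min × 80.90909 kg = 525.9091 mcg/min
525.9091 mcg/min × 60 min/hr = 31554.55 mcg/hr
Rate = 31554.55 mcg/hr ÷ 413.2231 mcg/mL = 76.362 mL/hr
Time remaining = 43.4632 mL ÷ 76.362 mL/hr = 0.5691731 hr

0.6 hours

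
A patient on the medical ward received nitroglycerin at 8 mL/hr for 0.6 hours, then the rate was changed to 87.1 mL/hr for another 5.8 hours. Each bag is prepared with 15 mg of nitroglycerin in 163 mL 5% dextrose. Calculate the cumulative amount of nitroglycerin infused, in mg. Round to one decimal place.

Concentration = 15 mg ÷ 163 mL = 0.09202454 mg/mL
Stage 1: 8 mL/hr × 0.6 hr = 4.8 mL → 4.8 mL × 0.09202454 mg/mL = 0.4417178 mg
Stage 2: 87.1 mL/hr × 5.8 hr = 505.18 mL → 505.18 mL × 0.09202454 mg/mL = 46.48896 mg
Total = 0.4417178 + 46.48896 = 46.93067 mg

46.9 mg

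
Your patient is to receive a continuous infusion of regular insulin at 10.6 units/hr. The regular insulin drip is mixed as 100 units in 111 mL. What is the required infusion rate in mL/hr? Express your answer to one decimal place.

11.8 mL/hr

Concentration = 100 units ÷ 111 mL = 0.9009009 units/mL
Rate = 10.6 units/hr ÷ 0.9009009 units/mL = 11.766 mL/hr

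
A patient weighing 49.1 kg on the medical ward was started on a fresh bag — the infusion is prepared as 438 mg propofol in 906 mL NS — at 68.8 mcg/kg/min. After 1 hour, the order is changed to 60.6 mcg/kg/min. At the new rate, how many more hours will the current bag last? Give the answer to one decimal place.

Initial rate:
Dose = 68.8 mcg/kg/min × 49.1 kg = 3378.08 mcg/min
3378.08 mcg/min × 60 min/hr = 202684.8 mcg/hr
Concentration = 438 mg ÷ 906 mL = 0.4834437 mg/mL = 483.4437 mcg/mL
Rate = 202684.8 mcg/hr ÷ 483.4437 mcg/mL = 419.2521 mL/hr
Volume infused so far = 419.2521 mL/hr × 1 hr = 419.2521 mL
Volume remaining = 906 − 419.2521 = 486.7479 mL
New rate:
Dose = 60.6 mcg/kg/min × 49.1 kg = 2975.46 mcg/min
2975.46 mcg/min × 60 min/hr = 178527.6 mcg/hr
Rate = 178527.6 mcg/hr ÷ 483.4437 mcg/mL = 369.2831 mL/hr
Time remaining = 486.7479 mL ÷ 369.2831 mL/hr = 1.318089 hr

1.3 hours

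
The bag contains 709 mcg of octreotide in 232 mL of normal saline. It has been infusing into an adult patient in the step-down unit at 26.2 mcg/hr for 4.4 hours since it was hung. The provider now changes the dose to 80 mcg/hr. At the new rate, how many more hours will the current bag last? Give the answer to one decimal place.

Initial rate:
Concentration = 709 mcg ÷ 232 mL = 3.056034 mcg/mL
Rate = 26.2 mcg/hr ÷ 3.056034 mcg/mL = 8.573202 mL/hr
Volume infused so far = 8.573202 mL/hr × 4.4 hr = 37.72209 mL
Volume remaining = 232 − 37.72209 = 194.2779 mL
New rate:
Rate = 80 mcg/hr ÷ 3.056034 mcg/mL = 26.17772 mL/hr
Time remaining = 194.2779 mL ÷ 26.17772 mL/hr = 7.4215 hr

7.4 hours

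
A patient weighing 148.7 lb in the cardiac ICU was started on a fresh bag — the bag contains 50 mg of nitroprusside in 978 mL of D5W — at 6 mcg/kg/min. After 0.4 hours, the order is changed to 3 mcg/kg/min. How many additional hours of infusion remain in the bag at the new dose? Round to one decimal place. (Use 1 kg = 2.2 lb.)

Initial rate:
Weight = 148.7 lb ÷ 2.2 lb/kg = 67.59091 kg
Dose = 6 mcg/kg/min × 67.59091 kg = 405.5455 mcg/min
405.5455 mcg/min × 60 min/hr = 24332.73 mcg/hr
Concentration = 50 mg ÷ 978 mL = 0.05112474 mg/mL = 51.12474 mcg/mL
Rate = 24332.73 mcg/hr ÷ 51.12474 mcg/mL = 475.9481 mL/hr
Volume infused so far = 475.9481 mL/hr × 0.4 hr = 190.3793 mL
Volume remaining = 978 − 190.3793 = 787.6207 mL
New rate:
Dose = 3 mcg/kg/min × 67.59091 kg = 202.7727 mcg/min
202.7727 mcg/min × 60 min/hr = 12166.36 mcg/hr
Rate = 12166.36 mcg/hr ÷ 51.12474 mcg/mL = 237.9741 mL/hr
Time remaining = 787.6207 mL ÷ 237.9741 mL/hr = 3.309691 hr

3.3 hours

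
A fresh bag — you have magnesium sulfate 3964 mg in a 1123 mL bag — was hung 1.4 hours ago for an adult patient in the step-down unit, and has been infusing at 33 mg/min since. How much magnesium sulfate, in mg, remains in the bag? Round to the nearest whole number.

1192 mg

33 mg/min × 60 min/hr = 1980 mg/hr
Concentration = 3964 mg ÷ 1123 mL = 3.529831 mg/mL
Rate = 1980 mg/hr ÷ 3.529831 mg/mL = 560.9334 mL/hr
Volume infused = 560.9334 mL/hr × 1.4 hr = 785.3068 mL
Volume remaining = 1123 − 785.3068 = 337.6932 mL
Drug remaining = 337.6932 mL × 3.529831 mg/mL = 1192 mg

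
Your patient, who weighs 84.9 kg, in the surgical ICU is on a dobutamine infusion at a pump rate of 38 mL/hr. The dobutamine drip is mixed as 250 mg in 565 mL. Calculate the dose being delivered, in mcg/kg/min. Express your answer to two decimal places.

3.30 mcg/kg/min

Concentration = 250 mg ÷ 565 mL = 0.4424779 mg/mL = 442.4779 mcg/mL
Drug rate = 38 mL/hr × 442.4779 mcg/mL = 16814.16 mcg/hr
16814.16 mcg/hr ÷ 60 min/hr = 280.236 mcg/min
280.236 mcg/min ÷ 84.9 kg = 3.300777 mcg/kg/min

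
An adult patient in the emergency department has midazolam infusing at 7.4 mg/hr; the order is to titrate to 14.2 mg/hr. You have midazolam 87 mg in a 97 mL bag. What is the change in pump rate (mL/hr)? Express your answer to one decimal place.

At the current dose:
Concentration = 87 mg ÷ 97 mL = 0.8969072 mg/mL
Rate = 7.4 mg/hr ÷ 0.8969072 mg/mL = 8.250575 mL/hr
At the new dose:
Rate = 14.2 mg/hr ÷ 0.8969072 mg/mL = 15.83218 mL/hr
Change = 15.83218 − 8.250575 = 7.581609 mL/hr → 7.581609 mL/hr increase

7.6 mL/hr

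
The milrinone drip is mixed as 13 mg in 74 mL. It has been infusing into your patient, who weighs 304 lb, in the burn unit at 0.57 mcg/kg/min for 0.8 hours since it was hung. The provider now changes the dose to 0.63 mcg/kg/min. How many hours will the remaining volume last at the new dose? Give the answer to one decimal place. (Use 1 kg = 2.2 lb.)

1.8 hours

Initial rate:
Weight = 304 lb ÷ 2.2 lb/kg = 138.1818 kg
Dose = 0.57 mcg/kg/min × 138.1818 kg = 78.76364 mcg/min
78.76364 mcg/min × 60 min/hr = 4725.818 mcg/hr
Concentration = 13 mg ÷ 74 mL = 0.1756757 mg/mL = 175.6757 mcg/mL
Rate = 4725.818 mcg/hr ÷ 175.6757 mcg/mL = 26.90081 mL/hr
Volume infused so far = 26.90081 mL/hr × 0.8 hr = 21.52065 mL
Volume remaining = 74 − 21.52065 = 52.47935 mL
New rate:
Dose = 0.63 mcg/kg/min × 138.1818 kg = 87.05455 mcg/min
87.05455 mcg/min × 60 min/hr = 5223.273 mcg/hr
Rate = 5223.273 mcg/hr ÷ 175.6757 mcg/mL = 29.73248 mL/hr
Time remaining = 52.47935 mL ÷ 29.73248 mL/hr = 1.765052 hr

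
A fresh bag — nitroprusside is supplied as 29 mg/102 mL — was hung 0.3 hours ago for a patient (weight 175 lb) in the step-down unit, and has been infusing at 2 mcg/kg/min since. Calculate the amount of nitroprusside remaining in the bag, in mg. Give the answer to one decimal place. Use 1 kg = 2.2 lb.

Weight = 175 lb ÷ 2.2 lb/kg = 79.54545 kg
Dose = 2 mcg/kg/min × 79.54545 kg = 159.0909 mcg/min
159.0909 mcg/min × 60 min/hr = 9545.455 mcg/hr
Concentration = 29 mg ÷ 102 mL = 0.2843137 mg/mL = 284.3137 mcg/mL
Rate = 9545.455 mcg/hr ÷ 284.3137 mcg/mL = 33.57367 mL/hr
Volume infused = 33.57367 mL/hr × 0.3 hr = 10.0721 mL
Volume remaining = 102 − 10.0721 = 91.9279 mL
Drug remaining = 91.9279 mL × 284.3137 mcg/mL = 26136.36 mcg = 26.13636 mg

26.1 mg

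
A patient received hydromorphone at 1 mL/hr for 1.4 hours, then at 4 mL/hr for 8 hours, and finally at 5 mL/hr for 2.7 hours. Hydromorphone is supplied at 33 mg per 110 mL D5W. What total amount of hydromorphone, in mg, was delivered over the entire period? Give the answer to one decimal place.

Concentration = 33 mg ÷ 110 mL = 0.3 mg/mL
Stage 1: 1 mL/hr × 1.4 hr = 1.4 mL → 1.4 mL × 0.3 mg/mL = 0.42 mg
Stage 2: 4 mL/hr × 8 hr = 32 mL → 32 mL × 0.3 mg/mL = 9.6 mg
Stage 3: 5 mL/hr × 2.7 hr = 13.5 mL → 13.5 mL × 0.3 mg/mL = 4.05 mg
Total = 0.42 + 9.6 + 4.05 = 14.07 mg

14.1 mg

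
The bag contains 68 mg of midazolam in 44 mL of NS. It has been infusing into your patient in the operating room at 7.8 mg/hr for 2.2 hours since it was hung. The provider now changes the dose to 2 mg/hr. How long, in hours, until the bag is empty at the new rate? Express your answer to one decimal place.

Initial rate:
Concentration = 68 mg ÷ 44 mL = 1.545455 mg/mL
Rate = 7.8 mg/hr ÷ 1.545455 mg/mL = 5.047059 mL/hr
Volume infused so far = 5.047059 mL/hr × 2.2 hr = 11.10353 mL
Volume remaining = 44 − 11.10353 = 32.89647 mL
New rate:
Rate = 2 mg/hr ÷ 1.545455 mg/mL = 1.294118 mL/hr
Time remaining = 32.89647 mL ÷ 1.294118 mL/hr = 25.42 hr

25.4 hours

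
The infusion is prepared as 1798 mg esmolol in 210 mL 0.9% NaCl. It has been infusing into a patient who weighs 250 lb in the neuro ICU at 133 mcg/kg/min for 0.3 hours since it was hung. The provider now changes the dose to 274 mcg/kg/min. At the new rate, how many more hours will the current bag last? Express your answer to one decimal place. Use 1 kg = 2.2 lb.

Initial rate:
Weight = 250 lb ÷ 2.2 lb/kg = 113.6364 kg
Dose = 133 mcg/kg/min × 113.6364 kg = 15113.64 mcg/min
15113.64 mcg/min × 60 min/hr = 906818.2 mcg/hr
Concentration = 1798 mg ÷ 210 mL = 8.561905 mg/mL = 8561.905 mcg/mL
Rate = 906818.2 mcg/hr ÷ 8561.905 mcg/mL = 105.9131 mL/hr
Volume infused so far = 105.9131 mL/hr × 0.3 hr = 31.77394 mL
Volume remaining = 210 − 31.77394 = 178.2261 mL
New rate:
Dose = 274 mcg/kg/min × 113.6364 kg = 31136.36 mcg/min
31136.36 mcg/min × 60 min/hr = 1868182 mcg/hr
Rate = 1868182 mcg/hr ÷ 8561.905 mcg/mL = 218.197 mL/hr
Time remaining = 178.2261 mL ÷ 218.197 mL/hr = 0.8168127 hr

0.8 hours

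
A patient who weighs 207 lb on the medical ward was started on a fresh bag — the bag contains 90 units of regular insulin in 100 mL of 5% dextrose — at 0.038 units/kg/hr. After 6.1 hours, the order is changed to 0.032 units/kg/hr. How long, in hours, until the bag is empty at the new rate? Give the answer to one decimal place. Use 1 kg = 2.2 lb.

Initial rate:
Weight = 207 lb ÷ 2.2 lb/kg = 94.09091 kg
Dose = 0.038 units/kg/hr × 94.09091 kg = 3.575455 units/hr
Concentration = 90 units ÷ 100 mL = 0.9 units/mL
Rate = 3.575455 units/hr ÷ 0.9 units/mL = 3.972727 mL/hr
Volume infused so far = 3.972727 mL/hr × 6.1 hr = 24.23364 mL
Volume remaining = 100 − 24.23364 = 75.76636 mL
New rate:
Dose = 0.032 units/kg/hr × 94.09091 kg = 3.010909 units/hr
Rate = 3.010909 units/hr ÷ 0.9 units/mL = 3.345455 mL/hr
Time remaining = 75.76636 mL ÷ 3.345455 mL/hr = 22.64755 hr

22.6 hours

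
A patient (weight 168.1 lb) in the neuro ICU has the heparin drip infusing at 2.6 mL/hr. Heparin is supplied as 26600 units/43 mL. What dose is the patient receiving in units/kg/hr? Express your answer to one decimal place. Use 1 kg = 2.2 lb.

Weight = 168.1 lb ÷ 2.2 lb/kg = 76.40909 kg
Concentration = 26600 units ÷ 43 mL = 618.6047 units/mL
Drug rate = 2.6 mL/hr × 618.6047 units/mL = 1608.372 units/hr
1608.372 units/hr ÷ 76.40909 kg = 21.04949 units/kg/hr

21.0 units/kg/hr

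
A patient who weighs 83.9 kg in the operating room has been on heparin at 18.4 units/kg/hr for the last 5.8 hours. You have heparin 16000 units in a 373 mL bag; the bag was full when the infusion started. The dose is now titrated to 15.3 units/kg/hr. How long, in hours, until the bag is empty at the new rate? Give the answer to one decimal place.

5.5 hours

Initial rate:
Dose = 18.4 units/kg/hr × 83.9 kg = 1543.76 units/hr
Concentration = 16000 units ÷ 373 mL = 42.89544 units/mL
Rate = 1543.76 units/hr ÷ 42.89544 units/mL = 35.98891 mL/hr
Volume infused so far = 35.98891 mL/hr × 5.8 hr = 208.7356 mL
Volume remaining = 373 − 208.7356 = 164.2644 mL
New rate:
Dose = 15.3 units/kg/hr × 83.9 kg = 1283.67 units/hr
Rate = 1283.67 units/hr ÷ 42.89544 units/mL = 29.92556 mL/hr
Time remaining = 164.2644 mL ÷ 29.92556 mL/hr = 5.489099 hr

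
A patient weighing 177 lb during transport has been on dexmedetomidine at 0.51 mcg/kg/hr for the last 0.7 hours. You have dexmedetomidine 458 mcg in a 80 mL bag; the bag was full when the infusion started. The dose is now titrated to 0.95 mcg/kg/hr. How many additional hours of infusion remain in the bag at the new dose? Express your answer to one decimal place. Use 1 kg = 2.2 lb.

5.6 hours

Initial rate:
Weight = 177 lb ÷ 2.2 lb/kg = 80.45455 kg
Dose = 0.51 mcg/kg/hr × 80.45455 kg = 41.03182 mcg/hr
Concentration = 458 mcg ÷ 80 mL = 5.725 mcg/mL
Rate = 41.03182 mcg/hr ÷ 5.725 mcg/mL = 7.16713 mL/hr
Volume infused so far = 7.16713 mL/hr × 0.7 hr = 5.016991 mL
Volume remaining = 80 − 5.016991 = 74.98301 mL
New rate:
Dose = 0.95 mcg/kg/hr × 80.45455 kg = 76.43182 mcg/hr
Rate = 76.43182 mcg/hr ÷ 5.725 mcg/mL = 13.35054 mL/hr
Time remaining = 74.98301 mL ÷ 13.35054 mL/hr = 5.616479 hr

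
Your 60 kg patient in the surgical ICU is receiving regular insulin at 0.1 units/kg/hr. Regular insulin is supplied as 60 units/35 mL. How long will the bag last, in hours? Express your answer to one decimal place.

Dose = 0.1 units/kg/hr × 60 kg = 6 units/hr
Concentration = 60 units ÷ 35 mL = 1.714286 units/mL
Rate = 6 units/hr ÷ 1.714286 units/mL = 3.5 mL/hr
Duration = 35 mL ÷ 3.5 mL/hr = 10 hr

10.0 hours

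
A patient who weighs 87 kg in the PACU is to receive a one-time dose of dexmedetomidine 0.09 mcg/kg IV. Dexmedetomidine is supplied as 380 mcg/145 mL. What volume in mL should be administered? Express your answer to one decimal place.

Dose = 0.09 mcg/kg × 87 kg = 7.83 mcg
Concentration = 380 mcg ÷ 145 mL = 2.62069 mcg/mL
Volume = 7.83 mcg ÷ 2.62069 mcg/mL = 2.987763 mL

3.0 mL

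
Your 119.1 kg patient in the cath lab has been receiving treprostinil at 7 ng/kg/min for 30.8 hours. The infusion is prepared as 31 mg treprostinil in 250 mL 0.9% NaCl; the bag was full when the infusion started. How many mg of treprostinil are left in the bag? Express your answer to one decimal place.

29.5 mg

Dose = 7 ng/kg/min × 119.1 kg = 833.7 ng/min
833.7 ng/min × 60 min/hr = 50022 ng/hr
Concentration = 31 mg ÷ 250 mL = 0.124 mg/mL = 124000 ng/mL
Rate = 50022 ng/hr ÷ 124000 ng/mL = 0.4034032 mL/hr
Volume infused = 0.4034032 mL/hr × 30.8 hr = 12.42482 mL
Volume remaining = 250 − 12.42482 = 237.5752 mL
Drug remaining = 237.5752 mL × 124000 ng/mL = 29459322 ng = 29.45932 mg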